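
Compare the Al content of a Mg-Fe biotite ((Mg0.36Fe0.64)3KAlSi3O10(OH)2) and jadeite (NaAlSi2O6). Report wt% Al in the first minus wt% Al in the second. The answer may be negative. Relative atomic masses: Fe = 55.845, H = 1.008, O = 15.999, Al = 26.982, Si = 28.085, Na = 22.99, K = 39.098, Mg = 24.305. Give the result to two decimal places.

M((Mg0.36Fe0.64)3KAlSi3O10(OH)2) = 477.811 g/mol, so wt% Al = 26.982/477.811 × 100 = 5.65%.
M(NaAlSi2O6) = 202.136 g/mol, so wt% Al = 26.982/202.136 × 100 = 13.35%.
5.65 − 13.35 = -7.70 pp.

-7.70 percentage points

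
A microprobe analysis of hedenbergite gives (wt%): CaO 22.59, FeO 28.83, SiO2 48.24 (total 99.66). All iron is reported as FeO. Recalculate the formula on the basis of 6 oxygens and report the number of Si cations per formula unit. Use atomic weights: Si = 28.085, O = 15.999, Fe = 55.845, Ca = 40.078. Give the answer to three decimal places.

22.59 wt% CaO ÷ 56.077 g/mol = 0.40284 mol, giving 0.40284 Ca and 0.40284 O.
28.83 wt% FeO ÷ 71.844 g/mol = 0.40129 mol, giving 0.40129 Fe and 0.40129 O.
48.24 wt% SiO2 ÷ 60.083 g/mol = 0.80289 mol, giving 0.80289 Si and 1.60578 O.
Oxygen sums to 2.40991; scaling by 6/2.40991 = 2.48972 puts the formula on 6 O.
Si: 0.80289 × 2.48972 = 1.999 atoms per formula unit.

1.999 Si apfu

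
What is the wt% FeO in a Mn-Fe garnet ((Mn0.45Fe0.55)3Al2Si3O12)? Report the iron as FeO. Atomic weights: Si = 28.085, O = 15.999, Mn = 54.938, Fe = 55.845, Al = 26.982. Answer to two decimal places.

M((Mn0.45Fe0.55)3Al2Si3O12) = 496.518 g/mol; M(FeO) = 71.844 g/mol.
Moles FeO per formula unit = 1.65 Fe ÷ 1 = 1.6500.
FeO fraction = (1.6500 × 71.844) / 496.518 = 118.543/496.518 = 0.2387.

23.87 wt%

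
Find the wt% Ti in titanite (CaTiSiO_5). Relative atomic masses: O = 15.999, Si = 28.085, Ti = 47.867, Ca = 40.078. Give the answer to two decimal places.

Molar mass of CaTiSiO_5: 1·40.078 + 1·47.867 + 1·28.085 + 5·15.999 = 196.025 g/mol.
Mass of Ti per formula unit: 1 × 47.867 = 47.867 g.
Weight fraction Ti = 47.867 / 196.025 = 0.2442.

24.42 wt%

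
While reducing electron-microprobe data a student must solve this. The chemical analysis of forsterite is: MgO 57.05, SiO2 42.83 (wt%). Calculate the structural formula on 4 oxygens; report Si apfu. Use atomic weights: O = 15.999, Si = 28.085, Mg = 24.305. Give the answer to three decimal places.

MgO (M=40.304): mol = 1.41549; Mg = 1.41549, O = 1.41549.
SiO2 (M=60.083): mol = 0.71285; Si = 0.71285, O = 1.42570.
ΣO = 2.84119; factor = 4/ΣO = 1.40786.
Si apfu = 0.71285 × 1.40786 = 1.004.

1.004 Si apfu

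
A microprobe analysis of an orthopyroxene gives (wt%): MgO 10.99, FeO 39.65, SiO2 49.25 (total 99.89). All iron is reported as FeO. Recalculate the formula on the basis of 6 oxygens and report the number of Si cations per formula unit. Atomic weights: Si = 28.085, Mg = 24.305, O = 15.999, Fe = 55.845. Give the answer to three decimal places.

MgO (M=40.304): mol = 0.27268; Mg = 0.27268, O = 0.27268.
FeO (M=71.844): mol = 0.55189; Fe = 0.55189, O = 0.55189.
SiO2 (M=60.083): mol = 0.81970; Si = 0.81970, O = 1.63940.
ΣO = 2.46397; factor = 6/ΣO = 2.43509.
Si apfu = 0.81970 × 2.43509 = 1.996.

1.996 Si apfu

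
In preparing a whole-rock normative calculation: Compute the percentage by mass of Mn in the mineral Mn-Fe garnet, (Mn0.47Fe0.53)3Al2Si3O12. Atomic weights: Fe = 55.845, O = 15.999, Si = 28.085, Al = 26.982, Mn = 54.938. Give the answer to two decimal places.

15.60 wt%

Formula mass = 1.41×54.938 + 1.59×55.845 + 2×26.982 + 3×28.085 + 12×15.999 = 496.463 g/mol, of which 77.463 g is Mn.
So Mn makes up 77.463/496.463 = 0.1560 of the mass, i.e. 15.60%.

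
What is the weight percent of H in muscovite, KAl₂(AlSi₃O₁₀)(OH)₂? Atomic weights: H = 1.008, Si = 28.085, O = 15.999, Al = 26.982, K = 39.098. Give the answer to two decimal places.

Molar mass of KAl₂(AlSi₃O₁₀)(OH)₂: 1×39.098 + 3×26.982 + 3×28.085 + 12×15.999 + 2×1.008 = 398.303 g/mol.
Mass of H per formula unit: 2 × 1.008 = 2.016 g.
Weight fraction H = 2.016 / 398.303 = 0.0051.

0.51 wt%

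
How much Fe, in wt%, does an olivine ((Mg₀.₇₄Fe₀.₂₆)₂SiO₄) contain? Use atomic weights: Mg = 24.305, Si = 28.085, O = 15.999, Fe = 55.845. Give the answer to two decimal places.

18.49 wt%

M((Mg₀.₇₄Fe₀.₂₆)₂SiO₄) = 157.092 g/mol.
Fe contributes 0.52 × 55.845 = 29.039 g per mole.
29.039/157.092 = 0.1849 → 18.49%.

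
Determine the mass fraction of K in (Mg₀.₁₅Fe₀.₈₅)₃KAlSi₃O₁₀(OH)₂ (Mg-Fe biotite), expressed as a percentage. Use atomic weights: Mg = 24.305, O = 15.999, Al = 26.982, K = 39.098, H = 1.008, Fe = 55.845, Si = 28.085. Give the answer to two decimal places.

Formula mass = 0.45×24.305 + 2.55×55.845 + 1×39.098 + 1×26.982 + 3×28.085 + 12×15.999 + 2×1.008 = 497.681 g/mol, of which 39.098 g is K.
So K makes up 39.098/497.681 = 0.0786 of the mass, i.e. 7.86%.

7.86 mass %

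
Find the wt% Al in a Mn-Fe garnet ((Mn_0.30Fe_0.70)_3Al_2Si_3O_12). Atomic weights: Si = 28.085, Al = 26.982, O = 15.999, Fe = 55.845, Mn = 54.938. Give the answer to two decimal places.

M((Mn_0.30Fe_0.70)_3Al_2Si_3O_12) = 496.926 g/mol.
Al contributes 2 × 26.982 = 53.964 g per mole.
53.964/496.926 = 0.1086 → 10.86%.

10.86 wt%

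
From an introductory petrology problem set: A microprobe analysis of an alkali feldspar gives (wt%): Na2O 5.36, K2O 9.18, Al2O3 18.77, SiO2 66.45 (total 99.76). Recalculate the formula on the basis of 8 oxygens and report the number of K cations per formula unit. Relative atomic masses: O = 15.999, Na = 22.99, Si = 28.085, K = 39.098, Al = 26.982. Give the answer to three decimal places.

Na2O: 5.36/61.979 = 0.08648 mol → 0.17296 mol Na, 0.08648 mol O.
K2O: 9.18/94.195 = 0.09746 mol → 0.19492 mol K, 0.09746 mol O.
Al2O3: 18.77/101.961 = 0.18409 mol → 0.36818 mol Al, 0.55227 mol O.
SiO2: 66.45/60.083 = 1.10597 mol → 1.10597 mol Si, 2.21194 mol O.
Total oxygen = 2.94815 mol. Normalization factor = 8/2.94815 = 2.71357.
K per 8 O = 0.19492 × 2.71357 = 0.529.

0.529 K apfu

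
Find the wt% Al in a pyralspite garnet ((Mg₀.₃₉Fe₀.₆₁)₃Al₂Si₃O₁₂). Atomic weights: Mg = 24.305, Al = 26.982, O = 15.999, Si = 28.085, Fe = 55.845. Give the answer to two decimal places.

Molar mass of (Mg₀.₃₉Fe₀.₆₁)₃Al₂Si₃O₁₂: 1.17·24.305 + 1.83·55.845 + 2·26.982 + 3·28.085 + 12·15.999 = 460.840 g/mol.
Mass of Al per formula unit: 2 × 26.982 = 53.964 g.
Weight fraction Al = 53.964 / 460.840 = 0.1171.

11.71 mass %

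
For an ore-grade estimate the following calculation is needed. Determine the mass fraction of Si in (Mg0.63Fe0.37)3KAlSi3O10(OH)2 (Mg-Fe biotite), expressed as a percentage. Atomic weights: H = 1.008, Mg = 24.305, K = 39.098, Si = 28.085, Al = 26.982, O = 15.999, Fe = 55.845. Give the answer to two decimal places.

M((Mg0.63Fe0.37)3KAlSi3O10(OH)2) = 452.263 g/mol.
Si contributes 3 × 28.085 = 84.255 g per mole.
84.255/452.263 = 0.1863 → 18.63%.

18.63 mass %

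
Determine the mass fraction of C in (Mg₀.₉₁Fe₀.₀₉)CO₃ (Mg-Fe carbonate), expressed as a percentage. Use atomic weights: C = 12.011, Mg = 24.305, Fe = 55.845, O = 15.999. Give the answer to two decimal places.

Molar mass of (Mg₀.₉₁Fe₀.₀₉)CO₃: 0.91×24.305 + 0.09×55.845 + 1×12.011 + 3×15.999 = 87.152 g/mol.
Mass of C per formula unit: 1 × 12.011 = 12.011 g.
Weight fraction C = 12.011 / 87.152 = 0.1378.

13.78 wt%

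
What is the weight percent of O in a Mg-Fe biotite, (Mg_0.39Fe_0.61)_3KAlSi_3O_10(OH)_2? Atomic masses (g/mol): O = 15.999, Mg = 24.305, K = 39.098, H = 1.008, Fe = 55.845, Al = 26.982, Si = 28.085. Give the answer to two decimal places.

40.42 weight percent

Molar mass of (Mg_0.39Fe_0.61)_3KAlSi_3O_10(OH)_2: 1.17*24.305 + 1.83*55.845 + 1*39.098 + 1*26.982 + 3*28.085 + 12*15.999 + 2*1.008 = 474.972 g/mol.
Mass of O per formula unit: 12 × 15.999 = 191.988 g.
Weight fraction O = 191.988 / 474.972 = 0.4042.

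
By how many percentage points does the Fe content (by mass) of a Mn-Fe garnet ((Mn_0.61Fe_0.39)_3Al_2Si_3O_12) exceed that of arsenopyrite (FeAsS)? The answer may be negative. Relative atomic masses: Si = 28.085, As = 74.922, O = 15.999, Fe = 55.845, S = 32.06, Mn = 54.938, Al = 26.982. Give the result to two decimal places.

First mineral: 65.339 g Fe in 496.082 g formula = 13.17 wt% Fe.
Second mineral: 55.845 g Fe in 162.827 g formula = 34.30 wt% Fe.
13.17% − 34.30% gives a difference of -21.13 percentage points.

-21.13 percentage points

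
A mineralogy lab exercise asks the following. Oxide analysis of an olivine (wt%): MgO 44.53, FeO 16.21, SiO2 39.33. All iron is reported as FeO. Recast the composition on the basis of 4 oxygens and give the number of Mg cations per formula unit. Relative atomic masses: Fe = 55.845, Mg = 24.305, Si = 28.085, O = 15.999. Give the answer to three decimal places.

1.674 Mg apfu

MgO: 44.53/40.304 = 1.10485 mol → 1.10485 mol Mg, 1.10485 mol O.
FeO: 16.21/71.844 = 0.22563 mol → 0.22563 mol Fe, 0.22563 mol O.
SiO2: 39.33/60.083 = 0.65459 mol → 0.65459 mol Si, 1.30918 mol O.
Total oxygen = 2.63966 mol. Normalization factor = 4/2.63966 = 1.51535.
Mg per 4 O = 1.10485 × 1.51535 = 1.674.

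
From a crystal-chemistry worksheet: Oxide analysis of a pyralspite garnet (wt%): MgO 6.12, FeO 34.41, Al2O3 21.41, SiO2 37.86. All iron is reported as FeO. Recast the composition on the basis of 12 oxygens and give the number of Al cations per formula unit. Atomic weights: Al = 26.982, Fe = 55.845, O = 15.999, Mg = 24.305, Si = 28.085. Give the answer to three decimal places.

1.999 Al apfu

MgO: 6.12/40.304 = 0.15185 mol → 0.15185 mol Mg, 0.15185 mol O.
FeO: 34.41/71.844 = 0.47895 mol → 0.47895 mol Fe, 0.47895 mol O.
Al2O3: 21.41/101.961 = 0.20998 mol → 0.41996 mol Al, 0.62994 mol O.
SiO2: 37.86/60.083 = 0.63013 mol → 0.63013 mol Si, 1.26026 mol O.
Total oxygen = 2.52100 mol. Normalization factor = 12/2.52100 = 4.76002.
Al per 12 O = 0.41996 × 4.76002 = 1.999.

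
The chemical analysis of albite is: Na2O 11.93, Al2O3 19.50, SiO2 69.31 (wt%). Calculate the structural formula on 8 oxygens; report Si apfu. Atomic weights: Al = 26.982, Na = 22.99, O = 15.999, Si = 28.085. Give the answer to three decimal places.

3.003 Si apfu

11.93 wt% Na2O ÷ 61.979 g/mol = 0.19248 mol, giving 0.38496 Na and 0.19248 O.
19.50 wt% Al2O3 ÷ 101.961 g/mol = 0.19125 mol, giving 0.38250 Al and 0.57375 O.
69.31 wt% SiO2 ÷ 60.083 g/mol = 1.15357 mol, giving 1.15357 Si and 2.30714 O.
Oxygen sums to 3.07337; scaling by 8/3.07337 = 2.60301 puts the formula on 8 O.
Si: 1.15357 × 2.60301 = 3.003 atoms per formula unit.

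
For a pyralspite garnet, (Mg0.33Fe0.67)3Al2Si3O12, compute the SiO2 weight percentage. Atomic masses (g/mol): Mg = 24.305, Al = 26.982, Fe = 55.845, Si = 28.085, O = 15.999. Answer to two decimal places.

38.64 wt%

M((Mg0.33Fe0.67)3Al2Si3O12) = 466.517 g/mol; M(SiO2) = 60.083 g/mol.
Moles SiO2 per formula unit = 3 Si ÷ 1 = 3.0000.
SiO2 fraction = (3.0000 × 60.083) / 466.517 = 180.249/466.517 = 0.3864.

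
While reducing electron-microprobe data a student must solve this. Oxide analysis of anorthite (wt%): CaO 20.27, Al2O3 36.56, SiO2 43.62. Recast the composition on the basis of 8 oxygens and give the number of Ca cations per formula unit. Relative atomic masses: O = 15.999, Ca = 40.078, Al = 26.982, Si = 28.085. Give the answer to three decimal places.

20.27 wt% CaO ÷ 56.077 g/mol = 0.36147 mol, giving 0.36147 Ca and 0.36147 O.
36.56 wt% Al2O3 ÷ 101.961 g/mol = 0.35857 mol, giving 0.71714 Al and 1.07571 O.
43.62 wt% SiO2 ÷ 60.083 g/mol = 0.72600 mol, giving 0.72600 Si and 1.45200 O.
Oxygen sums to 2.88918; scaling by 8/2.88918 = 2.76895 puts the formula on 8 O.
Ca: 0.36147 × 2.76895 = 1.001 atoms per formula unit.

1.001 Ca apfu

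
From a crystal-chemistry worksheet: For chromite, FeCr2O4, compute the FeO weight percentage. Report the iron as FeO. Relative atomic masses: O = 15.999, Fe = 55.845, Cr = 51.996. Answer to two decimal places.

32.10 wt%

M(FeCr2O4) = 223.833 g/mol; M(FeO) = 71.844 g/mol.
Moles FeO per formula unit = 1 Fe ÷ 1 = 1.0000.
FeO fraction = (1.0000 × 71.844) / 223.833 = 71.844/223.833 = 0.3210.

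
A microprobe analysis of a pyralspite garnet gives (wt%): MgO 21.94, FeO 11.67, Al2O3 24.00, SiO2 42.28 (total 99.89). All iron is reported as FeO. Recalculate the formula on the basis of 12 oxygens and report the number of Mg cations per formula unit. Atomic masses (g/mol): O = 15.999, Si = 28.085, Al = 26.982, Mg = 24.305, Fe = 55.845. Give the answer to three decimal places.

21.94 wt% MgO ÷ 40.304 g/mol = 0.54436 mol, giving 0.54436 Mg and 0.54436 O.
11.67 wt% FeO ÷ 71.844 g/mol = 0.16244 mol, giving 0.16244 Fe and 0.16244 O.
24.00 wt% Al2O3 ÷ 101.961 g/mol = 0.23538 mol, giving 0.47076 Al and 0.70614 O.
42.28 wt% SiO2 ÷ 60.083 g/mol = 0.70369 mol, giving 0.70369 Si and 1.40738 O.
Oxygen sums to 2.82032; scaling by 12/2.82032 = 4.25484 puts the formula on 12 O.
Mg: 0.54436 × 4.25484 = 2.316 atoms per formula unit.

2.316 Mg apfu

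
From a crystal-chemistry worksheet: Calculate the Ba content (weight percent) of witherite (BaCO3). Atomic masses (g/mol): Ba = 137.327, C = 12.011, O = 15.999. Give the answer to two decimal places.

69.59 weight percent

M(BaCO3) = 197.335 g/mol.
Ba contributes 1 × 137.327 = 137.327 g per mole.
137.327/197.335 = 0.6959 → 69.59%.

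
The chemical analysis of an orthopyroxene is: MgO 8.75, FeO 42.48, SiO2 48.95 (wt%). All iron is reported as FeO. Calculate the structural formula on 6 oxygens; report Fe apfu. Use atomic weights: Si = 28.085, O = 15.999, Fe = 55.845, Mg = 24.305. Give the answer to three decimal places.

MgO: 8.75/40.304 = 0.21710 mol → 0.21710 mol Mg, 0.21710 mol O.
FeO: 42.48/71.844 = 0.59128 mol → 0.59128 mol Fe, 0.59128 mol O.
SiO2: 48.95/60.083 = 0.81471 mol → 0.81471 mol Si, 1.62942 mol O.
Total oxygen = 2.43780 mol. Normalization factor = 6/2.43780 = 2.46124.
Fe per 6 O = 0.59128 × 2.46124 = 1.455.

1.455 Fe apfu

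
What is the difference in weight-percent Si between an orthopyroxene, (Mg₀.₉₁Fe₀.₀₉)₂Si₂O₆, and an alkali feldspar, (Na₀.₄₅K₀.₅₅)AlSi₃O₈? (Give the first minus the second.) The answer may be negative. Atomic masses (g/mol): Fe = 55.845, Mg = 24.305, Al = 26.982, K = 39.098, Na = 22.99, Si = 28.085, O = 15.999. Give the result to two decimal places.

M((Mg₀.₉₁Fe₀.₀₉)₂Si₂O₆) = 206.451 g/mol, so wt% Si = 56.170/206.451 × 100 = 27.21%.
M((Na₀.₄₅K₀.₅₅)AlSi₃O₈) = 271.078 g/mol, so wt% Si = 84.255/271.078 × 100 = 31.08%.
27.21 − 31.08 = -3.87 pp.

-3.87 percentage points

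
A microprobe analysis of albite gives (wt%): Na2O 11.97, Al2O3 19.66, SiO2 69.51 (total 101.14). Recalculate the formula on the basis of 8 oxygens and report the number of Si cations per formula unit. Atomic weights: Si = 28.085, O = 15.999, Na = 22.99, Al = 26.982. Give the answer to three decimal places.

Na2O (M=61.979): mol = 0.19313; Na = 0.38626, O = 0.19313.
Al2O3 (M=101.961): mol = 0.19282; Al = 0.38564, O = 0.57846.
SiO2 (M=60.083): mol = 1.15690; Si = 1.15690, O = 2.31380.
ΣO = 3.08539; factor = 8/ΣO = 2.59287.
Si apfu = 1.15690 × 2.59287 = 3.000.

3.000 Si apfu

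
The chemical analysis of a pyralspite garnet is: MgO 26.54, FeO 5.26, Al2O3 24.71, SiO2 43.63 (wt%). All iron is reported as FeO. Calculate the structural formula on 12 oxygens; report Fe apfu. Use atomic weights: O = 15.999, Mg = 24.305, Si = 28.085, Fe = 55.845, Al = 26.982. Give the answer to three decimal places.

0.302 Fe apfu

MgO (M=40.304): mol = 0.65850; Mg = 0.65850, O = 0.65850.
FeO (M=71.844): mol = 0.07321; Fe = 0.07321, O = 0.07321.
Al2O3 (M=101.961): mol = 0.24235; Al = 0.48470, O = 0.72705.
SiO2 (M=60.083): mol = 0.72616; Si = 0.72616, O = 1.45232.
ΣO = 2.91108; factor = 12/ΣO = 4.12218.
Fe apfu = 0.07321 × 4.12218 = 0.302.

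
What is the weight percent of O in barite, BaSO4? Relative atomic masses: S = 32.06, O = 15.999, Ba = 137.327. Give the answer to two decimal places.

27.42 wt%

Molar mass of BaSO4: 1×137.327 + 1×32.06 + 4×15.999 = 233.383 g/mol.
Mass of O per formula unit: 4 × 15.999 = 63.996 g.
Weight fraction O = 63.996 / 233.383 = 0.2742.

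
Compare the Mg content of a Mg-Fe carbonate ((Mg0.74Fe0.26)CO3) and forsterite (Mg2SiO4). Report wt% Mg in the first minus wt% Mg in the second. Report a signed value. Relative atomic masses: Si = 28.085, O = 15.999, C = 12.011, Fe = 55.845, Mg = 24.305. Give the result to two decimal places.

First mineral: 17.986 g Mg in 92.513 g formula = 19.44 wt% Mg.
Second mineral: 48.610 g Mg in 140.691 g formula = 34.55 wt% Mg.
19.44% − 34.55% gives a difference of -15.11 percentage points.

-15.11 percentage points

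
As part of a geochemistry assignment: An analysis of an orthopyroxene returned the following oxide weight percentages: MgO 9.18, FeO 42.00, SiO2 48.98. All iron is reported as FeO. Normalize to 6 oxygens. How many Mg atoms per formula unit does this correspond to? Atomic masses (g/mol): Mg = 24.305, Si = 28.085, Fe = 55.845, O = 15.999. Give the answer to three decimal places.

0.559 Mg apfu

MgO: 9.18/40.304 = 0.22777 mol → 0.22777 mol Mg, 0.22777 mol O.
FeO: 42.00/71.844 = 0.58460 mol → 0.58460 mol Fe, 0.58460 mol O.
SiO2: 48.98/60.083 = 0.81521 mol → 0.81521 mol Si, 1.63042 mol O.
Total oxygen = 2.44279 mol. Normalization factor = 6/2.44279 = 2.45621.
Mg per 6 O = 0.22777 × 2.45621 = 0.559.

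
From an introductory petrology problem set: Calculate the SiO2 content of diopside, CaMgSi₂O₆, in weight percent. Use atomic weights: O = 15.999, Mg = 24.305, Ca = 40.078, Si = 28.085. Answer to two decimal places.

55.49 wt%

Formula mass = 216.547 g/mol.
2 Si → 2.0000 mol SiO2 per formula unit; M(SiO2) = 60.083, so SiO2 mass = 120.166 g.
120.166/216.547 × 100 = 55.49 wt%.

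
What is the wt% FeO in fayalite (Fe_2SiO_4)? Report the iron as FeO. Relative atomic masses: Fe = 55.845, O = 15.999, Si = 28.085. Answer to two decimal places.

Molar mass of Fe_2SiO_4 = 2·55.845 + 1·28.085 + 4·15.999 = 203.771 g/mol.
Each formula unit contains 2 Fe, equivalent to 2/1 = 2.0000 mol FeO.
M(FeO) = 1×55.845 + 1×15.999 = 71.844 g/mol.
Mass of FeO per formula unit = 2.0000 × 71.844 = 143.688 g.
FeO wt% = 143.688 / 203.771 × 100 = 70.51%.

70.51 wt%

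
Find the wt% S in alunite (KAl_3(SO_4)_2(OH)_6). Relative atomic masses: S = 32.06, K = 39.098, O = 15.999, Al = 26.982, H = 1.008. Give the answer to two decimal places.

15.48 weight percent

Molar mass of KAl_3(SO_4)_2(OH)_6: 1·39.098 + 3·26.982 + 2·32.06 + 14·15.999 + 6·1.008 = 414.198 g/mol.
Mass of S per formula unit: 2 × 32.06 = 64.120 g.
Weight fraction S = 64.120 / 414.198 = 0.1548.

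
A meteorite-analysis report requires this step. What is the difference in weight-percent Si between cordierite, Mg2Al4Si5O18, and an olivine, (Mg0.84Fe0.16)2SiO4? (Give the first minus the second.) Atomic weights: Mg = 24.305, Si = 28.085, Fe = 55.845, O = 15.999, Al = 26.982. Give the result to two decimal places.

5.38 percentage points

Si in Mg2Al4Si5O18: molar mass 584.945 g/mol; 5×28.085 = 140.425 g → 24.01 wt%.
Si in (Mg0.84Fe0.16)2SiO4: molar mass 150.784 g/mol; 1×28.085 = 28.085 g → 18.63 wt%.
Difference = 24.01 − 18.63 = 5.38 percentage points.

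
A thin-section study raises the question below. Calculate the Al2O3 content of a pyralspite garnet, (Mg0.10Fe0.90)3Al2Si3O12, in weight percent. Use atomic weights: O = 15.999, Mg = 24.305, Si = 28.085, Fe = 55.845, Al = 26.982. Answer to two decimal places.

M((Mg0.10Fe0.90)3Al2Si3O12) = 488.280 g/mol; M(Al2O3) = 101.961 g/mol.
Moles Al2O3 per formula unit = 2 Al ÷ 2 = 1.0000.
Al2O3 fraction = (1.0000 × 101.961) / 488.280 = 101.961/488.280 = 0.2088.

20.88 wt%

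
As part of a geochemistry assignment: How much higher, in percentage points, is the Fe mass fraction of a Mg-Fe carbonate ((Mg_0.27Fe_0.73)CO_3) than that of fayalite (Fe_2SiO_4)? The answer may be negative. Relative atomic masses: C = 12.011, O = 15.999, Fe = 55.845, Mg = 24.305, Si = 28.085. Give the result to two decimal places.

-16.83 percentage points

First mineral: 40.767 g Fe in 107.337 g formula = 37.98 wt% Fe.
Second mineral: 111.690 g Fe in 203.771 g formula = 54.81 wt% Fe.
37.98% − 54.81% gives a difference of -16.83 percentage points.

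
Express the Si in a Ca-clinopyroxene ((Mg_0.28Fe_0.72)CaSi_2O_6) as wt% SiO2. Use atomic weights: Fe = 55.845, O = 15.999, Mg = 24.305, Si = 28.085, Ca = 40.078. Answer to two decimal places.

50.22 wt%

Formula mass = 239.256 g/mol.
2 Si → 2.0000 mol SiO2 per formula unit; M(SiO2) = 60.083, so SiO2 mass = 120.166 g.
120.166/239.256 × 100 = 50.22 wt%.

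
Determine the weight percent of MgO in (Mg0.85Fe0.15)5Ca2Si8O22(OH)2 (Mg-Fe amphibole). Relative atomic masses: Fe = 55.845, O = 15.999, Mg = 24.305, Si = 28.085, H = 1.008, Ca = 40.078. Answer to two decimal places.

M((Mg0.85Fe0.15)5Ca2Si8O22(OH)2) = 836.008 g/mol; M(MgO) = 40.304 g/mol.
Moles MgO per formula unit = 4.25 Mg ÷ 1 = 4.2500.
MgO fraction = (4.2500 × 40.304) / 836.008 = 171.292/836.008 = 0.2049.

20.49 wt%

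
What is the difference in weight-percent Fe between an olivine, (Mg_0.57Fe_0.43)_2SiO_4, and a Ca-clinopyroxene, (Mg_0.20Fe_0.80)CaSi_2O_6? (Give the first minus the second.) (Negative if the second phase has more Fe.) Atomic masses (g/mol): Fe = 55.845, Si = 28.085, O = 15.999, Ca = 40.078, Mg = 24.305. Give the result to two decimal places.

10.14 percentage points

First mineral: 48.027 g Fe in 167.815 g formula = 28.62 wt% Fe.
Second mineral: 44.676 g Fe in 241.779 g formula = 18.48 wt% Fe.
28.62% − 18.48% gives a difference of 10.14 percentage points.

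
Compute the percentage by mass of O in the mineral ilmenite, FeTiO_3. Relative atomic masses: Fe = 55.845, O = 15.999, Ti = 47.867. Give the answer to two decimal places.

31.64 mass %

M(FeTiO_3) = 151.709 g/mol.
O contributes 3 × 15.999 = 47.997 g per mole.
47.997/151.709 = 0.3164 → 31.64%.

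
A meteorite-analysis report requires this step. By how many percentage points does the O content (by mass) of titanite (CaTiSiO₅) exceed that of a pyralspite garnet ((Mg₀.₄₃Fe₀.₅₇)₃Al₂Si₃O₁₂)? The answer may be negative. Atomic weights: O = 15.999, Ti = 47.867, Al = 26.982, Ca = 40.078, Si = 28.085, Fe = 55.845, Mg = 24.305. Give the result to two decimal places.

-1.20 percentage points

First mineral: 79.995 g O in 196.025 g formula = 40.81 wt% O.
Second mineral: 191.988 g O in 457.055 g formula = 42.01 wt% O.
40.81% − 42.01% gives a difference of -1.20 percentage points.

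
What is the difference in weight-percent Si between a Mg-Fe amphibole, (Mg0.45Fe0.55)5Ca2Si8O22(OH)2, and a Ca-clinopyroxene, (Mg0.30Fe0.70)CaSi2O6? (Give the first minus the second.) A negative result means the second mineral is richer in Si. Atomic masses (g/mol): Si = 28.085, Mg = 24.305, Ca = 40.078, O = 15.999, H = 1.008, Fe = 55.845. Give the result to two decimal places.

Si in (Mg0.45Fe0.55)5Ca2Si8O22(OH)2: molar mass 899.088 g/mol; 8×28.085 = 224.680 g → 24.99 wt%.
Si in (Mg0.30Fe0.70)CaSi2O6: molar mass 238.625 g/mol; 2×28.085 = 56.170 g → 23.54 wt%.
Difference = 24.99 − 23.54 = 1.45 percentage points.

1.45 percentage points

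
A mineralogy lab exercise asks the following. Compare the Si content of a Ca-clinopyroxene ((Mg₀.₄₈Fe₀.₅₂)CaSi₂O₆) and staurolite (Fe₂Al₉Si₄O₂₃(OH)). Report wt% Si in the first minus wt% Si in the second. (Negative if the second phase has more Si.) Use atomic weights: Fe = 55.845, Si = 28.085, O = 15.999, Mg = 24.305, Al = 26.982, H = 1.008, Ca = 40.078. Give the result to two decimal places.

Si in (Mg₀.₄₈Fe₀.₅₂)CaSi₂O₆: molar mass 232.948 g/mol; 2×28.085 = 56.170 g → 24.11 wt%.
Si in Fe₂Al₉Si₄O₂₃(OH): molar mass 851.852 g/mol; 4×28.085 = 112.340 g → 13.19 wt%.
Difference = 24.11 − 13.19 = 10.92 percentage points.

10.92 percentage points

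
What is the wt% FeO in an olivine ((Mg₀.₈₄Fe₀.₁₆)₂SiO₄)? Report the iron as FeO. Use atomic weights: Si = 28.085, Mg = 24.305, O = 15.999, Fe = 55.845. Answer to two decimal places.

15.25 wt%

M((Mg₀.₈₄Fe₀.₁₆)₂SiO₄) = 150.784 g/mol; M(FeO) = 71.844 g/mol.
Moles FeO per formula unit = 0.32 Fe ÷ 1 = 0.3200.
FeO fraction = (0.3200 × 71.844) / 150.784 = 22.990/150.784 = 0.1525.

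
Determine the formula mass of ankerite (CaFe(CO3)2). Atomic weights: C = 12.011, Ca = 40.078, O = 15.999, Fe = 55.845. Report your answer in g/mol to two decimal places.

Ca: 1 × 40.078 = 40.0780
Fe: 1 × 55.845 = 55.8450
C: 2 × 12.011 = 24.0220
O: 6 × 15.999 = 95.9940
Summing the contributions gives the formula mass.

215.94 g/mol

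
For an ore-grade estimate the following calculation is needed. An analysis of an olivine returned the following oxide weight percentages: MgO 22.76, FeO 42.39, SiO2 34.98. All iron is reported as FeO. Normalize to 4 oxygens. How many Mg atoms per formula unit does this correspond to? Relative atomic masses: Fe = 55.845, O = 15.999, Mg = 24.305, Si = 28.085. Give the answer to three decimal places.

0.974 Mg apfu

MgO: 22.76/40.304 = 0.56471 mol → 0.56471 mol Mg, 0.56471 mol O.
FeO: 42.39/71.844 = 0.59003 mol → 0.59003 mol Fe, 0.59003 mol O.
SiO2: 34.98/60.083 = 0.58219 mol → 0.58219 mol Si, 1.16438 mol O.
Total oxygen = 2.31912 mol. Normalization factor = 4/2.31912 = 1.72479.
Mg per 4 O = 0.56471 × 1.72479 = 0.974.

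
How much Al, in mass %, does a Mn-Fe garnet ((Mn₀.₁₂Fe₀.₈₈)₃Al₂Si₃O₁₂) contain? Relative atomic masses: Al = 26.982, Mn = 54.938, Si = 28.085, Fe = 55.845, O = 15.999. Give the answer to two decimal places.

M((Mn₀.₁₂Fe₀.₈₈)₃Al₂Si₃O₁₂) = 497.415 g/mol.
Al contributes 2 × 26.982 = 53.964 g per mole.
53.964/497.415 = 0.1085 → 10.85%.

10.85 mass %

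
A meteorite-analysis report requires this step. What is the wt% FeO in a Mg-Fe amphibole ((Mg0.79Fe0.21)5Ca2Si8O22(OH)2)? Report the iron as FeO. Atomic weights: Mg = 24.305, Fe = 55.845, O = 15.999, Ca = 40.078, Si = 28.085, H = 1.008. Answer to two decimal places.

M((Mg0.79Fe0.21)5Ca2Si8O22(OH)2) = 845.470 g/mol; M(FeO) = 71.844 g/mol.
Moles FeO per formula unit = 1.05 Fe ÷ 1 = 1.0500.
FeO fraction = (1.0500 × 71.844) / 845.470 = 75.436/845.470 = 0.0892.

8.92 wt%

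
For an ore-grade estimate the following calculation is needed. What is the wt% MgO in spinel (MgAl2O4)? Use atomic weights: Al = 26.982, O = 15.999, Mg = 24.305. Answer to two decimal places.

Molar mass of MgAl2O4 = 1*24.305 + 2*26.982 + 4*15.999 = 142.265 g/mol.
Each formula unit contains 1 Mg, equivalent to 1/1 = 1.0000 mol MgO.
M(MgO) = 1×24.305 + 1×15.999 = 40.304 g/mol.
Mass of MgO per formula unit = 1.0000 × 40.304 = 40.304 g.
MgO wt% = 40.304 / 142.265 × 100 = 28.33%.

28.33 wt%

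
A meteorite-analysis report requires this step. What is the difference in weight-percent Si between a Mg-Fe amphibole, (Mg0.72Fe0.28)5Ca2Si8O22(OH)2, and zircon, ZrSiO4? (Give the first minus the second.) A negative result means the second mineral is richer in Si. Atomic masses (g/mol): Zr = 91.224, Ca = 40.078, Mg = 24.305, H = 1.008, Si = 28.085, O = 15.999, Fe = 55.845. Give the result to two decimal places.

First mineral: 224.680 g Si in 856.509 g formula = 26.23 wt% Si.
Second mineral: 28.085 g Si in 183.305 g formula = 15.32 wt% Si.
26.23% − 15.32% gives a difference of 10.91 percentage points.

10.91 percentage points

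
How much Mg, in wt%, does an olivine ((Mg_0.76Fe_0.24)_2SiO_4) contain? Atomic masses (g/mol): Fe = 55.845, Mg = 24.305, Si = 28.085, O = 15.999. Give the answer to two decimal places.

23.71 wt%

Formula mass = 1.52·24.305 + 0.48·55.845 + 1·28.085 + 4·15.999 = 155.830 g/mol, of which 36.944 g is Mg.
So Mg makes up 36.944/155.830 = 0.2371 of the mass, i.e. 23.71%.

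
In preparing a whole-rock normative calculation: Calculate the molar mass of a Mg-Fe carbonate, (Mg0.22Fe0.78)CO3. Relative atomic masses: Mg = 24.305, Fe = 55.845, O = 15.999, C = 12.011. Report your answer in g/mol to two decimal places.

108.91 g/mol

The formula mass is the sum 0.22*24.305 + 0.78*55.845 + 1*12.011 + 3*15.999.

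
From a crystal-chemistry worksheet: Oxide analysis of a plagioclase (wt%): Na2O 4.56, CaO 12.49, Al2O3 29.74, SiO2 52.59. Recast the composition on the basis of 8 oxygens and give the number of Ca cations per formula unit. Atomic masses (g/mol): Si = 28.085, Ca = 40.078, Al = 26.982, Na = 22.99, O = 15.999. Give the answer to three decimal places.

4.56 wt% Na2O ÷ 61.979 g/mol = 0.07357 mol, giving 0.14714 Na and 0.07357 O.
12.49 wt% CaO ÷ 56.077 g/mol = 0.22273 mol, giving 0.22273 Ca and 0.22273 O.
29.74 wt% Al2O3 ÷ 101.961 g/mol = 0.29168 mol, giving 0.58336 Al and 0.87504 O.
52.59 wt% SiO2 ÷ 60.083 g/mol = 0.87529 mol, giving 0.87529 Si and 1.75058 O.
Oxygen sums to 2.92192; scaling by 8/2.92192 = 2.73793 puts the formula on 8 O.
Ca: 0.22273 × 2.73793 = 0.610 atoms per formula unit.

0.610 Ca apfu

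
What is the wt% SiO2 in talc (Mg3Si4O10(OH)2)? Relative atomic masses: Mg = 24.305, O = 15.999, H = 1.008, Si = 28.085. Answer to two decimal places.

Formula mass = 379.259 g/mol.
4 Si → 4.0000 mol SiO2 per formula unit; M(SiO2) = 60.083, so SiO2 mass = 240.332 g.
240.332/379.259 × 100 = 63.37 wt%.

63.37 wt%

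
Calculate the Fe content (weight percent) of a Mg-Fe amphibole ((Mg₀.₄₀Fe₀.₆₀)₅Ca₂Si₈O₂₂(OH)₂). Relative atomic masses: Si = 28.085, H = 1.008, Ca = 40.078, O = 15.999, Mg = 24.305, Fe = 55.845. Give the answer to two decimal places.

18.47 weight percent

Formula mass = 2·24.305 + 3·55.845 + 2·40.078 + 8·28.085 + 24·15.999 + 2·1.008 = 906.973 g/mol, of which 167.535 g is Fe.
So Fe makes up 167.535/906.973 = 0.1847 of the mass, i.e. 18.47%.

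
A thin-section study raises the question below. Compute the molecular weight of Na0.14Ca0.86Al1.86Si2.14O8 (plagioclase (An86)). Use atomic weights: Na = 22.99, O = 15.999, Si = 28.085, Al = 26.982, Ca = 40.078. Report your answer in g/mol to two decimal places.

275.97 g/mol

Na: 0.14 × 22.99 = 3.2186
Ca: 0.86 × 40.078 = 34.4671
Al: 1.86 × 26.982 = 50.1865
Si: 2.14 × 28.085 = 60.1019
O: 8 × 15.999 = 127.9920
Summing the contributions gives the formula mass.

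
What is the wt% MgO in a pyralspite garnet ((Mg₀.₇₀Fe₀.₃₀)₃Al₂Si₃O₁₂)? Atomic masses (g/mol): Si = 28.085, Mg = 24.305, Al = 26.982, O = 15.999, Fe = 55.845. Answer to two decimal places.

19.61 wt%

Formula mass = 431.508 g/mol.
2.10 Mg → 2.1000 mol MgO per formula unit; M(MgO) = 40.304, so MgO mass = 84.638 g.
84.638/431.508 × 100 = 19.61 wt%.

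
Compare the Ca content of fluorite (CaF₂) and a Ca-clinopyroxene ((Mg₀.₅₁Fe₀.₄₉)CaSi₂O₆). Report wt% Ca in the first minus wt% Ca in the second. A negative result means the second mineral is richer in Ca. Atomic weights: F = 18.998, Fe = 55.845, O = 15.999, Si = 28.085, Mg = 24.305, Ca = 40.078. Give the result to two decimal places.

34.06 percentage points

M(CaF₂) = 78.074 g/mol, so wt% Ca = 40.078/78.074 × 100 = 51.33%.
M((Mg₀.₅₁Fe₀.₄₉)CaSi₂O₆) = 232.002 g/mol, so wt% Ca = 40.078/232.002 × 100 = 17.27%.
51.33 − 17.27 = 34.06 pp.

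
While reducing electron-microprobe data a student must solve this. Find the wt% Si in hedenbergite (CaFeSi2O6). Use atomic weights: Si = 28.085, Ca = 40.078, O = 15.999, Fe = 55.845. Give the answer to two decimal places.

Molar mass of CaFeSi2O6: 1*40.078 + 1*55.845 + 2*28.085 + 6*15.999 = 248.087 g/mol.
Mass of Si per formula unit: 2 × 28.085 = 56.170 g.
Weight fraction Si = 56.170 / 248.087 = 0.2264.

22.64 weight percent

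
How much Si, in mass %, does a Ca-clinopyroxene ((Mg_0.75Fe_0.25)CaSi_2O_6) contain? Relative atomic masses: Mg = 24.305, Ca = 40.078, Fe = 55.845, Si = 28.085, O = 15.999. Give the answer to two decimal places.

Formula mass = 0.75*24.305 + 0.25*55.845 + 1*40.078 + 2*28.085 + 6*15.999 = 224.432 g/mol, of which 56.170 g is Si.
So Si makes up 56.170/224.432 = 0.2503 of the mass, i.e. 25.03%.

25.03 mass %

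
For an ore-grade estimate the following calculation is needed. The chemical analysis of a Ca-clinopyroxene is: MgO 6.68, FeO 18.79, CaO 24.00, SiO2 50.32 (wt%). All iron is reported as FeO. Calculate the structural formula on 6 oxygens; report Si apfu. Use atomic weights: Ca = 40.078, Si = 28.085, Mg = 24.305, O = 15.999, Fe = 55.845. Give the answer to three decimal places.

1.986 Si apfu

MgO (M=40.304): mol = 0.16574; Mg = 0.16574, O = 0.16574.
FeO (M=71.844): mol = 0.26154; Fe = 0.26154, O = 0.26154.
CaO (M=56.077): mol = 0.42798; Ca = 0.42798, O = 0.42798.
SiO2 (M=60.083): mol = 0.83751; Si = 0.83751, O = 1.67502.
ΣO = 2.53028; factor = 6/ΣO = 2.37128.
Si apfu = 0.83751 × 2.37128 = 1.986.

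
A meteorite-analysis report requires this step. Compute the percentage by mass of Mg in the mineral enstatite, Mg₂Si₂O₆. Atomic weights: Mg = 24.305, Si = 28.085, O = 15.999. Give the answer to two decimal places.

M(Mg₂Si₂O₆) = 200.774 g/mol.
Mg contributes 2 × 24.305 = 48.610 g per mole.
48.610/200.774 = 0.2421 → 24.21%.

24.21 mass %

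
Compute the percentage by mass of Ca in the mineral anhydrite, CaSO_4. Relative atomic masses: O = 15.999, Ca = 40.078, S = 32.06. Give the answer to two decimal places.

Formula mass = 1*40.078 + 1*32.06 + 4*15.999 = 136.134 g/mol, of which 40.078 g is Ca.
So Ca makes up 40.078/136.134 = 0.2944 of the mass, i.e. 29.44%.

29.44 weight percent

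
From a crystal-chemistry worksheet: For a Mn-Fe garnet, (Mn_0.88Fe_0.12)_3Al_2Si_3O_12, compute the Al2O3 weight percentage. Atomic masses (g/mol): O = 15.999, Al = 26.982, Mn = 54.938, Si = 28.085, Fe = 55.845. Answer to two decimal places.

20.58 wt%

Formula mass = 495.348 g/mol.
2 Al → 1.0000 mol Al2O3 per formula unit; M(Al2O3) = 101.961, so Al2O3 mass = 101.961 g.
101.961/495.348 × 100 = 20.58 wt%.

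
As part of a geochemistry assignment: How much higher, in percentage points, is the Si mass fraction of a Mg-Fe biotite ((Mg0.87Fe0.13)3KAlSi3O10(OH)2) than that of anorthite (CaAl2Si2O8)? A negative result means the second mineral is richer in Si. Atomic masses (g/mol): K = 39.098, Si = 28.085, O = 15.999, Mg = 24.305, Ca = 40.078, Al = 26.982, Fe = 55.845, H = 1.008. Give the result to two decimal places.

-0.58 percentage points

First mineral: 84.255 g Si in 429.555 g formula = 19.61 wt% Si.
Second mineral: 56.170 g Si in 278.204 g formula = 20.19 wt% Si.
19.61% − 20.19% gives a difference of -0.58 percentage points.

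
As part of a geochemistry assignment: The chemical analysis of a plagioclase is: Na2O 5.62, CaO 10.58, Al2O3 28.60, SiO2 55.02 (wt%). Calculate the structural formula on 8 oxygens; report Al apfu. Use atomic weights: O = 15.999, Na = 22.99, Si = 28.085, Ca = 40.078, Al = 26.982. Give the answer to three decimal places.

Na2O (M=61.979): mol = 0.09068; Na = 0.18136, O = 0.09068.
CaO (M=56.077): mol = 0.18867; Ca = 0.18867, O = 0.18867.
Al2O3 (M=101.961): mol = 0.28050; Al = 0.56100, O = 0.84150.
SiO2 (M=60.083): mol = 0.91573; Si = 0.91573, O = 1.83146.
ΣO = 2.95231; factor = 8/ΣO = 2.70974.
Al apfu = 0.56100 × 2.70974 = 1.520.

1.520 Al apfu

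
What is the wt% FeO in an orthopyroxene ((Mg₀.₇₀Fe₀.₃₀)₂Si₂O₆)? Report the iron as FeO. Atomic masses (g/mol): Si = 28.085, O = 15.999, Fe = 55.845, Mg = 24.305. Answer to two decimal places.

19.62 wt%

Molar mass of (Mg₀.₇₀Fe₀.₃₀)₂Si₂O₆ = 1.40×24.305 + 0.60×55.845 + 2×28.085 + 6×15.999 = 219.698 g/mol.
Each formula unit contains 0.60 Fe, equivalent to 0.60/1 = 0.6000 mol FeO.
M(FeO) = 1×55.845 + 1×15.999 = 71.844 g/mol.
Mass of FeO per formula unit = 0.6000 × 71.844 = 43.106 g.
FeO wt% = 43.106 / 219.698 × 100 = 19.62%.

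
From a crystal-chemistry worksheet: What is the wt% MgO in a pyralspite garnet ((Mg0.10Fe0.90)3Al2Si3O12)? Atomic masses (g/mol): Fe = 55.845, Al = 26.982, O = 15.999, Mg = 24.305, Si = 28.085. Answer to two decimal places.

Molar mass of (Mg0.10Fe0.90)3Al2Si3O12 = 0.30*24.305 + 2.70*55.845 + 2*26.982 + 3*28.085 + 12*15.999 = 488.280 g/mol.
Each formula unit contains 0.30 Mg, equivalent to 0.30/1 = 0.3000 mol MgO.
M(MgO) = 1×24.305 + 1×15.999 = 40.304 g/mol.
Mass of MgO per formula unit = 0.3000 × 40.304 = 12.091 g.
MgO wt% = 12.091 / 488.280 × 100 = 2.48%.

2.48 wt%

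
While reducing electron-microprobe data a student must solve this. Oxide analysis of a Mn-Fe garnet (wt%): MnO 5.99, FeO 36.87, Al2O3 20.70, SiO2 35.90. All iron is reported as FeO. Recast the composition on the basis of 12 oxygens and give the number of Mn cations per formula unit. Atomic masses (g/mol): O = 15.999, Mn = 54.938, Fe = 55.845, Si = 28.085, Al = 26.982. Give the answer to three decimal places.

0.422 Mn apfu

MnO: 5.99/70.937 = 0.08444 mol → 0.08444 mol Mn, 0.08444 mol O.
FeO: 36.87/71.844 = 0.51320 mol → 0.51320 mol Fe, 0.51320 mol O.
Al2O3: 20.70/101.961 = 0.20302 mol → 0.40604 mol Al, 0.60906 mol O.
SiO2: 35.90/60.083 = 0.59751 mol → 0.59751 mol Si, 1.19502 mol O.
Total oxygen = 2.40172 mol. Normalization factor = 12/2.40172 = 4.99642.
Mn per 12 O = 0.08444 × 4.99642 = 0.422.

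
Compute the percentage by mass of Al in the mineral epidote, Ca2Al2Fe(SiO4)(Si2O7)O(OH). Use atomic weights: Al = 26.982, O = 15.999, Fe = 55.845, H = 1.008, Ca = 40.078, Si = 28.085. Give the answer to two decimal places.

M(Ca2Al2Fe(SiO4)(Si2O7)O(OH)) = 483.215 g/mol.
Al contributes 2 × 26.982 = 53.964 g per mole.
53.964/483.215 = 0.1117 → 11.17%.

11.17 mass %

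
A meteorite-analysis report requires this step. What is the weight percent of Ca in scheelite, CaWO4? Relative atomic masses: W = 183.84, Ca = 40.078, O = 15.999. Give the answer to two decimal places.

Molar mass of CaWO4: 1×40.078 + 1×183.84 + 4×15.999 = 287.914 g/mol.
Mass of Ca per formula unit: 1 × 40.078 = 40.078 g.
Weight fraction Ca = 40.078 / 287.914 = 0.1392.

13.92 weight percent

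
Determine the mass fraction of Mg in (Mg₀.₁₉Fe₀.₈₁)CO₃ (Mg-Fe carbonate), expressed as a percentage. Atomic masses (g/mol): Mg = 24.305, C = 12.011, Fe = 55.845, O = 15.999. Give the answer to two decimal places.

Formula mass = 0.19·24.305 + 0.81·55.845 + 1·12.011 + 3·15.999 = 109.860 g/mol, of which 4.618 g is Mg.
So Mg makes up 4.618/109.860 = 0.0420 of the mass, i.e. 4.20%.

4.20 wt%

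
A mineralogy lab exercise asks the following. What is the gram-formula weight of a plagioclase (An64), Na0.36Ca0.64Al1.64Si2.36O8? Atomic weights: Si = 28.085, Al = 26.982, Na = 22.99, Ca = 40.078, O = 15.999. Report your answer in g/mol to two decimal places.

The formula mass is the sum 0.36×22.99 + 0.64×40.078 + 1.64×26.982 + 2.36×28.085 + 8×15.999.

272.45 g/mol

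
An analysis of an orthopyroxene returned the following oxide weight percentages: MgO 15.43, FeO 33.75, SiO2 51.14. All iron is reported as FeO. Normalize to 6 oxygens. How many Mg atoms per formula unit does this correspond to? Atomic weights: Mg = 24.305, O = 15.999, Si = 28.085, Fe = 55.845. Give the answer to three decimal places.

MgO: 15.43/40.304 = 0.38284 mol → 0.38284 mol Mg, 0.38284 mol O.
FeO: 33.75/71.844 = 0.46977 mol → 0.46977 mol Fe, 0.46977 mol O.
SiO2: 51.14/60.083 = 0.85116 mol → 0.85116 mol Si, 1.70232 mol O.
Total oxygen = 2.55493 mol. Normalization factor = 6/2.55493 = 2.34840.
Mg per 6 O = 0.38284 × 2.34840 = 0.899.

0.899 Mg apfu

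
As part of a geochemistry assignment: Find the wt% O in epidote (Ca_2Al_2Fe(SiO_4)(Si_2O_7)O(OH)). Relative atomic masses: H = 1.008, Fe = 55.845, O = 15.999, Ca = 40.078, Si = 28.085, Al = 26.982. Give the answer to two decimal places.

43.04 weight percent

Formula mass = 2×40.078 + 2×26.982 + 1×55.845 + 3×28.085 + 13×15.999 + 1×1.008 = 483.215 g/mol, of which 207.987 g is O.
So O makes up 207.987/483.215 = 0.4304 of the mass, i.e. 43.04%.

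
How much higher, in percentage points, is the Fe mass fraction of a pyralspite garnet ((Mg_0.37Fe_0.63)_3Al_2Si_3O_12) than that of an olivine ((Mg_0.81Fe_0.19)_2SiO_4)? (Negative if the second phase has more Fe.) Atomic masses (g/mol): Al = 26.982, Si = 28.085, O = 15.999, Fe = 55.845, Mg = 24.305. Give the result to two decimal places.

8.91 percentage points

Fe in (Mg_0.37Fe_0.63)_3Al_2Si_3O_12: molar mass 462.733 g/mol; 1.89×55.845 = 105.547 g → 22.81 wt%.
Fe in (Mg_0.81Fe_0.19)_2SiO_4: molar mass 152.676 g/mol; 0.38×55.845 = 21.221 g → 13.90 wt%.
Difference = 22.81 − 13.90 = 8.91 percentage points.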